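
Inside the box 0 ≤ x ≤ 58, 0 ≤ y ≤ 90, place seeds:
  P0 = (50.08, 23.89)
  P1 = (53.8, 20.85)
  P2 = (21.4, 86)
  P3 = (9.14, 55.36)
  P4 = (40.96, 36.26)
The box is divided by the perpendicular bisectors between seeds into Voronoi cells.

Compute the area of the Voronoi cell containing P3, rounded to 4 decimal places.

Area of P3's cell: 1279.4905

1. box [0,58]×[0,90]: [(0, 0) (58, 0) (58, 90) (0, 90)]
2. ⊥bis P3·P0 via (29.61,39.625): [(0, 1.1047) (58, 76.5582) (58, 90) (0, 90)]  |A|=2967.7766
3. ⊥bis P3·P1 via (31.47,38.105): [(0, 1.1047) (58, 76.5582) (58, 90) (0, 90)]  |A|=2967.7766
4. ⊥bis P3·P2 via (15.27,70.68): [(0, 76.79) (0, 1.1047) (44.4932, 58.9869)]  |A|=1683.7408
5. ⊥bis P3·P4 via (25.05,45.81): [(35.1931, 62.7081) (0, 76.79) (0, 4.0775)]  |A|=1279.4905
6. canonical 3-gon: [(35.1931, 62.7081) (0, 76.79) (0, 4.0775)]
7. shoelace: 1279.4905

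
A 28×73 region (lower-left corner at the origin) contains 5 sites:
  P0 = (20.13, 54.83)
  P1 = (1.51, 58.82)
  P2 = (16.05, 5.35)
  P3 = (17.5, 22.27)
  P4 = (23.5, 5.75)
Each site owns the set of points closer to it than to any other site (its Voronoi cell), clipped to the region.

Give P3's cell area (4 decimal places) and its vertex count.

1. box [0,28]×[0,73]: [(0, 0) (28, 0) (28, 73) (0, 73)]
2. ⊥bis P3·P0 via (18.815,38.55): [(0, 40.0698) (0, 0) (28, 0) (28, 37.8081)]  |A|=1090.2899
3. ⊥bis P3·P1 via (9.505,40.545): [(7.1066, 39.4957) (0, 36.3867) (0, 0) (28, 0) (28, 37.8081)]  |A|=1077.203
4. ⊥bis P3·P2 via (16.775,13.81): [(7.1066, 39.4957) (0, 36.3867) (0, 15.2476) (28, 12.848) (28, 37.8081)]  |A|=683.8643
5. ⊥bis P3·P4 via (20.5,14.01): [(7.1066, 39.4957) (0, 36.3867) (0, 15.2476) (19.3433, 13.5899) (28, 16.734) (28, 37.8081)]  |A|=667.0448
6. canonical 6-gon: [(7.1066, 39.4957) (0, 36.3867) (0, 15.2476) (19.3433, 13.5899) (28, 16.734) (28, 37.8081)]
7. shoelace: 667.0448

Area of P3's cell: 667.0448 (6 vertices)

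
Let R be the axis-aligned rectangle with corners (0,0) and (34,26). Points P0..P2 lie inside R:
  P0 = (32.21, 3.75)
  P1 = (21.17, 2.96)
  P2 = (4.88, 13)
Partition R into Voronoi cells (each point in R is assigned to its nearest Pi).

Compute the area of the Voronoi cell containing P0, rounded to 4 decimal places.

Area of P0's cell: 208.0046

1. box [0,34]×[0,26]: [(0, 0) (34, 0) (34, 26) (0, 26)]
2. ⊥bis P0·P1 via (26.69,3.355): [(26.9301, 0) (34, 0) (34, 26) (25.0696, 26)]  |A|=208.0046
3. ⊥bis P0·P2 via (18.545,8.375): [(26.9301, 0) (34, 0) (34, 26) (25.0696, 26)]  |A|=208.0046
4. canonical 4-gon: [(26.9301, 0) (34, 0) (34, 26) (25.0696, 26)]
5. shoelace: 208.0046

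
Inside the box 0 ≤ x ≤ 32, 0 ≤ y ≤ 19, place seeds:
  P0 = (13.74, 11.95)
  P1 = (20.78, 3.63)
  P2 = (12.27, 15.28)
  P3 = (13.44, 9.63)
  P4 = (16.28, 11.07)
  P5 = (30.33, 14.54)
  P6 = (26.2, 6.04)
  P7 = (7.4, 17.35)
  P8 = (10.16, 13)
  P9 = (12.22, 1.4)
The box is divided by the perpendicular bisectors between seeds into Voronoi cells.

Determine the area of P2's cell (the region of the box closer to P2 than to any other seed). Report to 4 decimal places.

1. box [0,32]×[0,19]: [(0, 0) (32, 0) (32, 19) (0, 19)]
2. ⊥bis P2·P0 via (13.005,13.615): [(0, 7.8741) (25.2037, 19) (0, 19)]  |A|=140.2074
3. ⊥bis P2·P1 via (16.525,9.455): [(0, 7.8741) (25.2037, 19) (0, 19)]  |A|=140.2074
4. ⊥bis P2·P3 via (12.855,12.455): [(0, 9.793) (8.1879, 11.4885) (25.2037, 19) (0, 19)]  |A|=132.3513
5. ⊥bis P2·P4 via (14.275,13.175): [(0, 9.793) (8.1879, 11.4885) (16.233, 15.04) (20.3905, 19) (0, 19)]  |A|=122.8212
6. ⊥bis P2·P5 via (21.3,14.91): [(0, 9.793) (8.1879, 11.4885) (16.233, 15.04) (20.3905, 19) (0, 19)]  |A|=122.8212
7. ⊥bis P2·P6 via (19.235,10.66): [(0, 9.793) (8.1879, 11.4885) (16.233, 15.04) (20.3905, 19) (0, 19)]  |A|=122.8212
8. ⊥bis P2·P7 via (9.835,16.315): [(7.7445, 11.3967) (8.1879, 11.4885) (16.233, 15.04) (20.3905, 19) (10.9763, 19)]  |A|=45.4416
9. ⊥bis P2·P8 via (11.215,14.14): [(9.5611, 15.6706) (12.1772, 13.2496) (16.233, 15.04) (20.3905, 19) (10.9763, 19)]  |A|=37.4449
10. ⊥bis P2·P9 via (12.245,8.34): [(9.5611, 15.6706) (12.1772, 13.2496) (16.233, 15.04) (20.3905, 19) (10.9763, 19)]  |A|=37.4449
11. canonical 5-gon: [(9.5611, 15.6706) (12.1772, 13.2496) (16.233, 15.04) (20.3905, 19) (10.9763, 19)]
12. shoelace: 37.4449

Area of P2's cell: 37.4449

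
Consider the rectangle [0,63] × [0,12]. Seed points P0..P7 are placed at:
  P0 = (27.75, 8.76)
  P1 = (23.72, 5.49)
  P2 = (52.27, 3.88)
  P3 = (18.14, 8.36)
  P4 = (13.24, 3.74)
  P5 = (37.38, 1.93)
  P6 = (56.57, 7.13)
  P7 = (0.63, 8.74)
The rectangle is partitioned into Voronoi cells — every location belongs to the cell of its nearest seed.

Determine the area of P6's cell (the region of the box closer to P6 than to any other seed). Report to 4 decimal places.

1. box [0,63]×[0,12]: [(0, 0) (63, 0) (63, 12) (0, 12)]
2. ⊥bis P6·P0 via (42.16,7.945): [(41.7106, 0) (63, 0) (63, 12) (42.3893, 12)]  |A|=251.4001
3. ⊥bis P6·P1 via (40.145,6.31): [(41.7106, 0) (63, 0) (63, 12) (42.3893, 12)]  |A|=251.4001
4. ⊥bis P6·P2 via (54.42,5.505): [(58.5808, 0) (63, 0) (63, 12) (49.511, 12)]  |A|=107.4495
5. ⊥bis P6·P3 via (37.355,7.745): [(58.5808, 0) (63, 0) (63, 12) (49.511, 12)]  |A|=107.4495
6. ⊥bis P6·P4 via (34.905,5.435): [(58.5808, 0) (63, 0) (63, 12) (49.511, 12)]  |A|=107.4495
7. ⊥bis P6·P5 via (46.975,4.53): [(58.5808, 0) (63, 0) (63, 12) (49.511, 12)]  |A|=107.4495
8. ⊥bis P6·P7 via (28.6,7.935): [(58.5808, 0) (63, 0) (63, 12) (49.511, 12)]  |A|=107.4495
9. canonical 4-gon: [(58.5808, 0) (63, 0) (63, 12) (49.511, 12)]
10. shoelace: 107.4495

Area of P6's cell: 107.4495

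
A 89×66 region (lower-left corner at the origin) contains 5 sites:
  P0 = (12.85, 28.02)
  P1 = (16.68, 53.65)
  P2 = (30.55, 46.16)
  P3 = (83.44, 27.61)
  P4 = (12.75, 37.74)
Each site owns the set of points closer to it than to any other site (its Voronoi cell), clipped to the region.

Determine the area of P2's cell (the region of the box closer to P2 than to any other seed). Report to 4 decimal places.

1. box [0,89]×[0,66]: [(0, 0) (89, 0) (89, 66) (0, 66)]
2. ⊥bis P2·P0 via (21.7,37.09): [(0, 58.2636) (59.712, 0) (89, 0) (89, 66) (0, 66)]  |A|=4134.4802
3. ⊥bis P2·P1 via (23.615,49.905): [(18.422, 40.2885) (59.712, 0) (89, 0) (89, 66) (32.3065, 66)]  |A|=3647.8965
4. ⊥bis P2·P3 via (56.995,36.885): [(18.422, 40.2885) (48.0495, 11.3796) (67.2064, 66) (32.3065, 66)]  |A|=1534.7021
5. ⊥bis P2·P4 via (21.65,41.95): [(20.5616, 44.2508) (25.8768, 33.0145) (48.0495, 11.3796) (67.2064, 66) (32.3065, 66)]  |A|=1512.1511
6. canonical 5-gon: [(20.5616, 44.2508) (25.8768, 33.0145) (48.0495, 11.3796) (67.2064, 66) (32.3065, 66)]
7. shoelace: 1512.1511

Area of P2's cell: 1512.1511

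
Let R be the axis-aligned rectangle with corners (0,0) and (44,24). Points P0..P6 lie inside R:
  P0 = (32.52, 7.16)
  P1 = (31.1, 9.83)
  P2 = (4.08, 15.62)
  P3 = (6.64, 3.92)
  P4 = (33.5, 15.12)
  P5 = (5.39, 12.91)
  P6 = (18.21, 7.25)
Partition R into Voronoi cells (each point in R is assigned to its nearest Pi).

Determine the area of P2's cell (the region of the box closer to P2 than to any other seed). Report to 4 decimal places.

Area of P2's cell: 136.1581

1. box [0,44]×[0,24]: [(0, 0) (44, 0) (44, 24) (0, 24)]
2. ⊥bis P2·P0 via (18.3,11.39): [(0, 0) (14.9118, 0) (22.0511, 24) (0, 24)]  |A|=443.5549
3. ⊥bis P2·P1 via (17.59,12.725): [(0, 0) (14.8632, 0) (20.0061, 24) (0, 24)]  |A|=418.4314
4. ⊥bis P2·P3 via (5.36,9.77): [(0, 8.5972) (17.5273, 12.4322) (20.0061, 24) (0, 24)]  |A|=250.6971
5. ⊥bis P2·P4 via (18.79,15.37): [(0, 8.5972) (17.5273, 12.4322) (18.8445, 18.5796) (18.9367, 24) (0, 24)]  |A|=247.7988
6. ⊥bis P2·P5 via (4.735,14.265): [(0, 11.9761) (18.8875, 21.1062) (18.9367, 24) (0, 24)]  |A|=140.9495
7. ⊥bis P2·P6 via (11.145,11.435): [(0, 11.9761) (16.0659, 19.7423) (18.588, 24) (0, 24)]  |A|=136.1581
8. canonical 4-gon: [(0, 11.9761) (16.0659, 19.7423) (18.588, 24) (0, 24)]
9. shoelace: 136.1581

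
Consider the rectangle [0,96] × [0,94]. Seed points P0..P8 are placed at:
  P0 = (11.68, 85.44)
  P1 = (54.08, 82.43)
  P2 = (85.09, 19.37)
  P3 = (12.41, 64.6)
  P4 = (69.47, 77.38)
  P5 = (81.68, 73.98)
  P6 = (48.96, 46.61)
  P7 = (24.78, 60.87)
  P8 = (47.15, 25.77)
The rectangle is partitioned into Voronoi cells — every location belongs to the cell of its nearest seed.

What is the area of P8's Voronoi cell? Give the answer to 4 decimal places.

1. box [0,96]×[0,94]: [(0, 0) (96, 0) (96, 94) (0, 94)]
2. ⊥bis P8·P0 via (29.415,55.605): [(0, 38.1197) (0, 0) (96, 0) (96, 94) (94.0056, 94)]  |A|=6397.4669
3. ⊥bis P8·P1 via (50.615,54.1): [(30.9329, 56.5073) (0, 38.1197) (0, 0) (96, 0) (96, 48.549)]  |A|=4881.398
4. ⊥bis P8·P2 via (66.12,22.57): [(71.0178, 51.6046) (30.9329, 56.5073) (0, 38.1197) (0, 0) (62.3127, 0)]  |A|=3405.7578
5. ⊥bis P8·P3 via (29.78,45.185): [(71.0178, 51.6046) (41.0519, 55.2696) (0, 18.5418) (0, 0) (62.3127, 0)]  |A|=2891.7279
6. ⊥bis P8·P4 via (58.31,51.575): [(70.1491, 46.4549) (53.2036, 53.7834) (41.0519, 55.2696) (0, 18.5418) (0, 0) (62.3127, 0)]  |A|=2844.913
7. ⊥bis P8·P5 via (64.415,49.875): [(70.0457, 45.8421) (67.7285, 47.5018) (53.2036, 53.7834) (41.0519, 55.2696) (0, 18.5418) (0, 0) (62.3127, 0)]  |A|=2844.1171
8. ⊥bis P8·P6 via (48.055,36.19): [(68.1235, 34.447) (22.2328, 38.4327) (0, 18.5418) (0, 0) (62.3127, 0)]  |A|=2205.5203
9. ⊥bis P8·P7 via (35.965,43.32): [(68.1235, 34.447) (27.5693, 37.9692) (7.2158, 24.9975) (0, 18.5418) (0, 0) (62.3127, 0)]  |A|=2166.1914
10. canonical 6-gon: [(68.1235, 34.447) (27.5693, 37.9692) (7.2158, 24.9975) (0, 18.5418) (0, 0) (62.3127, 0)]
11. shoelace: 2166.1914

Area of P8's cell: 2166.1914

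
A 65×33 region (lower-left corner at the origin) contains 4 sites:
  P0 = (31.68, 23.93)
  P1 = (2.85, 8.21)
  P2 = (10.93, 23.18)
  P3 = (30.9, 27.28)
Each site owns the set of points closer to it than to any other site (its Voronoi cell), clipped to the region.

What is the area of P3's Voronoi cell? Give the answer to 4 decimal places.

1. box [0,65]×[0,33]: [(0, 0) (65, 0) (65, 33) (0, 33)]
2. ⊥bis P3·P0 via (31.29,25.605): [(0, 18.3196) (63.0506, 33) (0, 33)]  |A|=462.8049
3. ⊥bis P3·P1 via (16.875,17.745): [(14.2316, 21.6332) (63.0506, 33) (6.5038, 33)]  |A|=321.3784
4. ⊥bis P3·P2 via (20.915,25.23): [(21.3149, 23.2824) (63.0506, 33) (19.3198, 33)]  |A|=212.4787
5. canonical 3-gon: [(21.3149, 23.2824) (63.0506, 33) (19.3198, 33)]
6. shoelace: 212.4787

Area of P3's cell: 212.4787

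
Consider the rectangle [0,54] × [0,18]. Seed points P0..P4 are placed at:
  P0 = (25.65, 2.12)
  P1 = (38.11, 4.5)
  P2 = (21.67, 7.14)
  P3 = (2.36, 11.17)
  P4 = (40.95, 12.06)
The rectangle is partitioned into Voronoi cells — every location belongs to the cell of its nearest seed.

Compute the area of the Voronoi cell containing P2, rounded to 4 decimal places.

Area of P2's cell: 266.5662

1. box [0,54]×[0,18]: [(0, 0) (54, 0) (54, 18) (0, 18)]
2. ⊥bis P2·P0 via (23.66,4.63): [(0, 0) (17.8202, 0) (40.5237, 18) (0, 18)]  |A|=525.0944
3. ⊥bis P2·P1 via (29.89,5.82): [(0, 0) (17.8202, 0) (30.5799, 10.1163) (31.8459, 18) (0, 18)]  |A|=490.888
4. ⊥bis P2·P3 via (12.015,9.155): [(10.1044, 0) (17.8202, 0) (30.5799, 10.1163) (31.8459, 18) (13.861, 18)]  |A|=275.2003
5. ⊥bis P2·P4 via (31.31,9.6): [(10.1044, 0) (17.8202, 0) (30.5799, 10.1163) (30.811, 11.5554) (29.1664, 18) (13.861, 18)]  |A|=266.5662
6. canonical 6-gon: [(10.1044, 0) (17.8202, 0) (30.5799, 10.1163) (30.811, 11.5554) (29.1664, 18) (13.861, 18)]
7. shoelace: 266.5662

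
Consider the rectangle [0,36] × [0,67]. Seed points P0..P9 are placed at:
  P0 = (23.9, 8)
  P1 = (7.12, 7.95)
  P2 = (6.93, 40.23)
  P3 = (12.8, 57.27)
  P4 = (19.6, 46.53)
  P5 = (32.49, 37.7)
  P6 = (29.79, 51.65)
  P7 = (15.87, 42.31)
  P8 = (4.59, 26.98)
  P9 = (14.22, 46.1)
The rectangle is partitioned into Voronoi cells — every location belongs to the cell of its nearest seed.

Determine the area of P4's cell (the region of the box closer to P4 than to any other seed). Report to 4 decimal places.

1. box [0,36]×[0,67]: [(0, 0) (36, 0) (36, 67) (0, 67)]
2. ⊥bis P4·P0 via (21.75,27.265): [(0, 24.8377) (36, 28.8553) (36, 67) (0, 67)]  |A|=1445.5262
3. ⊥bis P4·P1 via (13.36,27.24): [(0, 31.5617) (15.4546, 26.5624) (36, 28.8553) (36, 67) (0, 67)]  |A|=1393.5672
4. ⊥bis P4·P2 via (13.265,43.38): [(21.3028, 27.2151) (36, 28.8553) (36, 67) (1.5202, 67)]  |A|=966.1969
5. ⊥bis P4·P3 via (16.2,51.9): [(10.7457, 48.4466) (21.3028, 27.2151) (36, 28.8553) (36, 64.4363)]  |A|=613.9668
6. ⊥bis P4·P5 via (26.045,42.115): [(10.7457, 48.4466) (19.0045, 31.8373) (36, 56.6473) (36, 64.4363)]  |A|=341.946
7. ⊥bis P4·P6 via (24.695,49.09): [(21.5736, 55.3023) (10.7457, 48.4466) (19.0045, 31.8373) (27.2879, 43.9294)]  |A|=199.8847
8. ⊥bis P4·P7 via (17.735,44.42): [(21.5736, 55.3023) (12.1637, 49.3444) (23.8945, 38.9757) (27.2879, 43.9294)]  |A|=117.18
9. ⊥bis P4·P8 via (12.095,36.755): [(21.5736, 55.3023) (12.1637, 49.3444) (23.8945, 38.9757) (27.2879, 43.9294)]  |A|=117.18
10. ⊥bis P4·P9 via (16.91,46.315): [(21.5736, 55.3023) (16.4509, 52.0589) (17.0103, 45.0606) (23.8945, 38.9757) (27.2879, 43.9294)]  |A|=101.4192
11. canonical 5-gon: [(21.5736, 55.3023) (16.4509, 52.0589) (17.0103, 45.0606) (23.8945, 38.9757) (27.2879, 43.9294)]
12. shoelace: 101.4192

Area of P4's cell: 101.4192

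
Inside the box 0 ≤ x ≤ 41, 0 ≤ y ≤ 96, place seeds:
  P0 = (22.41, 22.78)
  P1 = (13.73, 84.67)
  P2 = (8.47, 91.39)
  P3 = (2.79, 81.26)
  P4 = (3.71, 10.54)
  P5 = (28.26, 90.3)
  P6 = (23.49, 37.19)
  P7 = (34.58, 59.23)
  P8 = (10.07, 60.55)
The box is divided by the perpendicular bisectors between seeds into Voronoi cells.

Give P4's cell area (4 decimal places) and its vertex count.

Area of P4's cell: 434.2255 (4 vertices)

1. box [0,41]×[0,96]: [(0, 0) (41, 0) (41, 96) (0, 96)]
2. ⊥bis P4·P0 via (13.06,16.66): [(0, 36.6128) (0, 0) (23.9647, 0)]  |A|=438.7076
3. ⊥bis P4·P1 via (8.72,47.605): [(0, 36.6128) (0, 0) (23.9647, 0)]  |A|=438.7076
4. ⊥bis P4·P2 via (6.09,50.965): [(0, 36.6128) (0, 0) (23.9647, 0)]  |A|=438.7076
5. ⊥bis P4·P3 via (3.25,45.9): [(0, 36.6128) (0, 0) (23.9647, 0)]  |A|=438.7076
6. ⊥bis P4·P5 via (15.985,50.42): [(0, 36.6128) (0, 0) (23.9647, 0)]  |A|=438.7076
7. ⊥bis P4·P6 via (13.6,23.865): [(3.378, 31.4519) (0, 33.9591) (0, 0) (23.9647, 0)]  |A|=434.2255
8. ⊥bis P4·P7 via (19.145,34.885): [(3.378, 31.4519) (0, 33.9591) (0, 0) (23.9647, 0)]  |A|=434.2255
9. ⊥bis P4·P8 via (6.89,35.545): [(3.378, 31.4519) (0, 33.9591) (0, 0) (23.9647, 0)]  |A|=434.2255
10. canonical 4-gon: [(3.378, 31.4519) (0, 33.9591) (0, 0) (23.9647, 0)]
11. shoelace: 434.2255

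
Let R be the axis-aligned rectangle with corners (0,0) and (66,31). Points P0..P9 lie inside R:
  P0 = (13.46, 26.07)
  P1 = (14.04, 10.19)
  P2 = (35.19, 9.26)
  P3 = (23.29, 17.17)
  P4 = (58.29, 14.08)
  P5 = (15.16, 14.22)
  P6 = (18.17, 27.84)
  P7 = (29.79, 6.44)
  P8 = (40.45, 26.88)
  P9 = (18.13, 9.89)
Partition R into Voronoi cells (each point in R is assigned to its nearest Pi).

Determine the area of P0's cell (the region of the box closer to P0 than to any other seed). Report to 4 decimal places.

Area of P0's cell: 190.6907

1. box [0,66]×[0,31]: [(0, 0) (66, 0) (66, 31) (0, 31)]
2. ⊥bis P0·P1 via (13.75,18.13): [(0, 17.6278) (66, 20.0384) (66, 31) (0, 31)]  |A|=803.0163
3. ⊥bis P0·P2 via (24.325,17.665): [(0, 17.6278) (25.0027, 18.541) (34.6408, 31) (0, 31)]  |A|=382.965
4. ⊥bis P0·P3 via (18.375,21.62): [(0, 17.6278) (15.2653, 18.1853) (26.8676, 31) (0, 31)]  |A|=274.2146
5. ⊥bis P0·P4 via (35.875,20.075): [(0, 17.6278) (15.2653, 18.1853) (26.8676, 31) (0, 31)]  |A|=274.2146
6. ⊥bis P0·P5 via (14.31,20.145): [(0, 18.0921) (17.447, 20.595) (26.8676, 31) (0, 31)]  |A|=252.3803
7. ⊥bis P0·P6 via (15.815,26.955): [(0, 18.0921) (17.447, 20.595) (17.9827, 21.1867) (14.2949, 31) (0, 31)]  |A|=190.6907
8. ⊥bis P0·P7 via (21.625,16.255): [(0, 18.0921) (17.447, 20.595) (17.9827, 21.1867) (14.2949, 31) (0, 31)]  |A|=190.6907
9. ⊥bis P0·P8 via (26.955,26.475): [(0, 18.0921) (17.447, 20.595) (17.9827, 21.1867) (14.2949, 31) (0, 31)]  |A|=190.6907
10. ⊥bis P0·P9 via (15.795,17.98): [(0, 18.0921) (17.447, 20.595) (17.9827, 21.1867) (14.2949, 31) (0, 31)]  |A|=190.6907
11. canonical 5-gon: [(0, 18.0921) (17.447, 20.595) (17.9827, 21.1867) (14.2949, 31) (0, 31)]
12. shoelace: 190.6907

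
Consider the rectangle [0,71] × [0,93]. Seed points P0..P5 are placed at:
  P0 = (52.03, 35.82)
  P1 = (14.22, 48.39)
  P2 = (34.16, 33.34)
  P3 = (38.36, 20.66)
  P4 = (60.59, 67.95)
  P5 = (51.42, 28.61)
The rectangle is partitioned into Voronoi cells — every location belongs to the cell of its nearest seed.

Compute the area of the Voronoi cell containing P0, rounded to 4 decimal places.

1. box [0,71]×[0,93]: [(0, 0) (71, 0) (71, 93) (0, 93)]
2. ⊥bis P0·P1 via (33.125,42.105): [(19.1271, 0) (71, 0) (71, 93) (50.0451, 93)]  |A|=3386.4903
3. ⊥bis P0·P2 via (43.095,34.58): [(39.422, 61.0462) (47.894, 0) (71, 0) (71, 93) (50.0451, 93)]  |A|=2508.436
4. ⊥bis P0·P3 via (45.195,28.24): [(39.422, 61.0462) (43.8003, 29.4976) (71, 4.9712) (71, 93) (50.0451, 93)]  |A|=2100.0425
5. ⊥bis P0·P4 via (56.31,51.885): [(40.0938, 56.2053) (43.8003, 29.4976) (71, 4.9712) (71, 47.9713)]  |A|=982.2502
6. ⊥bis P0·P5 via (51.725,32.215): [(40.0938, 56.2053) (43.3246, 32.9257) (71, 30.5842) (71, 47.9713)]  |A|=587.0373
7. canonical 4-gon: [(40.0938, 56.2053) (43.3246, 32.9257) (71, 30.5842) (71, 47.9713)]
8. shoelace: 587.0373

Area of P0's cell: 587.0373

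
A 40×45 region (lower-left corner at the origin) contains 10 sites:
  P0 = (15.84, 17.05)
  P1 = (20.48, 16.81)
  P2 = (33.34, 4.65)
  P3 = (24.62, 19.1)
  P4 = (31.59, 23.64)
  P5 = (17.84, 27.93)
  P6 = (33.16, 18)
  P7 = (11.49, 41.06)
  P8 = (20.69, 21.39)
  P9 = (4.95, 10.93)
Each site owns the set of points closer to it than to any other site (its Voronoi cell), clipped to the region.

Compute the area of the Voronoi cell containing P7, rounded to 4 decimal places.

Area of P7's cell: 313.7739

1. box [0,40]×[0,45]: [(0, 0) (40, 0) (40, 45) (0, 45)]
2. ⊥bis P7·P0 via (13.665,29.055): [(0, 26.5793) (40, 33.8262) (40, 45) (0, 45)]  |A|=591.8904
3. ⊥bis P7·P1 via (15.985,28.935): [(0, 26.5793) (18.8356, 29.9918) (40, 37.8379) (40, 45) (0, 45)]  |A|=549.4383
4. ⊥bis P7·P2 via (22.415,22.855): [(0, 26.5793) (18.8356, 29.9918) (40, 37.8379) (40, 45) (0, 45)]  |A|=549.4383
5. ⊥bis P7·P3 via (18.055,30.08): [(0, 26.5793) (17.5039, 29.7505) (40, 43.201) (40, 45) (0, 45)]  |A|=486.4423
6. ⊥bis P7·P4 via (21.54,32.35): [(0, 26.5793) (17.5039, 29.7505) (21.2049, 31.9633) (32.5033, 45) (0, 45)]  |A|=420.6707
7. ⊥bis P7·P5 via (14.665,34.495): [(0, 27.4026) (29.7014, 41.767) (32.5033, 45) (0, 45)]  |A|=313.8751
8. ⊥bis P7·P6 via (22.325,29.53): [(0, 27.4026) (29.7014, 41.767) (32.5033, 45) (0, 45)]  |A|=313.8751
9. ⊥bis P7·P8 via (16.09,31.225): [(0, 27.4026) (29.7014, 41.767) (32.5033, 45) (0, 45)]  |A|=313.8751
10. ⊥bis P7·P9 via (8.22,25.995): [(0, 27.7792) (0.5375, 27.6626) (29.7014, 41.767) (32.5033, 45) (0, 45)]  |A|=313.7739
11. canonical 5-gon: [(0, 27.7792) (0.5375, 27.6626) (29.7014, 41.767) (32.5033, 45) (0, 45)]
12. shoelace: 313.7739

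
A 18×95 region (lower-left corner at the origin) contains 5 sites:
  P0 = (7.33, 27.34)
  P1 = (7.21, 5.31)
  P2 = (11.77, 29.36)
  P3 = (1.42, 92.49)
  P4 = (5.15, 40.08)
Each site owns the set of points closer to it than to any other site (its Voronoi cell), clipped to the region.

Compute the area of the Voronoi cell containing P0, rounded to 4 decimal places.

Area of P0's cell: 189.1338

1. box [0,18]×[0,95]: [(0, 0) (18, 0) (18, 95) (0, 95)]
2. ⊥bis P0·P1 via (7.27,16.325): [(0, 16.3646) (18, 16.2666) (18, 95) (0, 95)]  |A|=1416.3196
3. ⊥bis P0·P2 via (9.55,28.35): [(0, 49.3411) (0, 16.3646) (15.0401, 16.2827)]  |A|=247.9847
4. ⊥bis P0·P3 via (4.375,59.915): [(0, 49.3411) (0, 16.3646) (15.0401, 16.2827)]  |A|=247.9847
5. ⊥bis P0·P4 via (6.24,33.71): [(7.0485, 33.8483) (0, 32.6422) (0, 16.3646) (15.0401, 16.2827)]  |A|=189.1338
6. canonical 4-gon: [(7.0485, 33.8483) (0, 32.6422) (0, 16.3646) (15.0401, 16.2827)]
7. shoelace: 189.1338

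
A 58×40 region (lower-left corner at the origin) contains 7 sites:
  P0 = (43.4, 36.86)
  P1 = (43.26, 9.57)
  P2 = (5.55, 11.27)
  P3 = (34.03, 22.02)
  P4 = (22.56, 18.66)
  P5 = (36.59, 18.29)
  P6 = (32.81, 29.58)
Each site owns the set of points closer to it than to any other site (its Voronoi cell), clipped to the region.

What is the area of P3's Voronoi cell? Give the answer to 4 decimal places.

1. box [0,58]×[0,40]: [(0, 0) (58, 0) (58, 40) (0, 40)]
2. ⊥bis P3·P0 via (38.715,29.44): [(0, 0) (58, 0) (58, 17.2634) (21.9903, 40) (0, 40)]  |A|=1910.6313
3. ⊥bis P3·P1 via (38.645,15.795): [(0, 0) (17.3397, 0) (48.617, 23.1879) (21.9903, 40) (0, 40)]  |A|=1358.227
4. ⊥bis P3·P2 via (19.79,16.645): [(24.1633, 5.0588) (48.617, 23.1879) (21.9903, 40) (10.9745, 40)]  |A|=639.3711
5. ⊥bis P3·P4 via (28.295,20.34): [(31.2355, 10.3019) (48.617, 23.1879) (22.6596, 39.5774)]  |A|=309.6795
6. ⊥bis P3·P5 via (35.31,20.155): [(29.5144, 16.1773) (43.9878, 26.1108) (22.6596, 39.5774)]  |A|=203.3843
7. ⊥bis P3·P6 via (33.42,25.8): [(26.9991, 24.7638) (29.5144, 16.1773) (43.9878, 26.1108) (42.2286, 27.2215)]  |A|=85.2501
8. canonical 4-gon: [(26.9991, 24.7638) (29.5144, 16.1773) (43.9878, 26.1108) (42.2286, 27.2215)]
9. shoelace: 85.2501

Area of P3's cell: 85.2501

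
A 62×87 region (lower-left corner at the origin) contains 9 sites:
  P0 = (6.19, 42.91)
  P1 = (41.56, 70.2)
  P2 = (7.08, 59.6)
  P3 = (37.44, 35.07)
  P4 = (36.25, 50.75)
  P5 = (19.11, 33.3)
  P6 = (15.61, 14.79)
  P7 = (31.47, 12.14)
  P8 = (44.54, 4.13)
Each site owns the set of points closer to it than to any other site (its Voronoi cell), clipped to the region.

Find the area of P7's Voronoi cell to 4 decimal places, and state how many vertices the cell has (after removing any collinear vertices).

Area of P7's cell: 386.4668 (5 vertices)

1. box [0,62]×[0,87]: [(0, 0) (62, 0) (62, 87) (0, 87)]
2. ⊥bis P7·P0 via (18.83,27.525): [(0, 12.0547) (0, 0) (62, 0) (62, 62.9926)]  |A|=2326.4646
3. ⊥bis P7·P1 via (36.515,41.17): [(35.6262, 41.3245) (0, 12.0547) (0, 0) (62, 0) (62, 36.7411)]  |A|=1980.2891
4. ⊥bis P7·P2 via (19.275,35.87): [(35.6262, 41.3245) (0, 12.0547) (0, 0) (62, 0) (62, 36.7411)]  |A|=1980.2891
5. ⊥bis P7·P3 via (34.455,23.605): [(18.9669, 27.6375) (0, 12.0547) (0, 0) (62, 0) (62, 16.4334)]  |A|=1324.672
6. ⊥bis P7·P4 via (33.86,31.445): [(18.9669, 27.6375) (0, 12.0547) (0, 0) (62, 0) (62, 16.4334)]  |A|=1324.672
7. ⊥bis P7·P5 via (25.29,22.72): [(29.1636, 24.9827) (0, 7.9476) (0, 0) (62, 0) (62, 16.4334)]  |A|=1160.16
8. ⊥bis P7·P6 via (23.54,13.465): [(29.1636, 24.9827) (25.0644, 22.5882) (21.2902, 0) (62, 0) (62, 16.4334)]  |A|=820.106
9. ⊥bis P7·P8 via (38.005,8.135): [(45.6927, 20.6792) (29.1636, 24.9827) (25.0644, 22.5882) (21.2902, 0) (33.0194, 0)]  |A|=386.4668
10. canonical 5-gon: [(45.6927, 20.6792) (29.1636, 24.9827) (25.0644, 22.5882) (21.2902, 0) (33.0194, 0)]
11. shoelace: 386.4668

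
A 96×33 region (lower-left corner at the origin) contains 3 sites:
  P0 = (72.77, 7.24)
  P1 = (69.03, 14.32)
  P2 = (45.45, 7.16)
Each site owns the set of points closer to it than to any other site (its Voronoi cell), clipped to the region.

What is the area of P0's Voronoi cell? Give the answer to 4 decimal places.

Area of P0's cell: 527.2951

1. box [0,96]×[0,33]: [(0, 0) (96, 0) (96, 33) (0, 33)]
2. ⊥bis P0·P1 via (70.9,10.78): [(50.4929, 0) (96, 0) (96, 24.039)]  |A|=546.973
3. ⊥bis P0·P2 via (59.11,7.2): [(59.1177, 4.556) (59.1311, 0) (96, 0) (96, 24.039)]  |A|=527.2951
4. canonical 4-gon: [(59.1177, 4.556) (59.1311, 0) (96, 0) (96, 24.039)]
5. shoelace: 527.2951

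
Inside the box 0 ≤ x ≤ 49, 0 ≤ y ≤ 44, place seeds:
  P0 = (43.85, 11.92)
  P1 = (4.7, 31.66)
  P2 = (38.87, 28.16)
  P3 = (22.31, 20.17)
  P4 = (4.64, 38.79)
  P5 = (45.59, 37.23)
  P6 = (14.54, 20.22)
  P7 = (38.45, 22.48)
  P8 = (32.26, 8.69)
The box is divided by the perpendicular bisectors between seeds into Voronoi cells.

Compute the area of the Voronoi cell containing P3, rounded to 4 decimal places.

1. box [0,49]×[0,44]: [(0, 0) (49, 0) (49, 44) (0, 44)]
2. ⊥bis P3·P0 via (33.08,16.045): [(0, 0) (26.9346, 0) (43.787, 44) (0, 44)]  |A|=1555.8758
3. ⊥bis P3·P1 via (13.505,25.915): [(0, 5.2167) (0, 0) (26.9346, 0) (43.787, 44) (25.3049, 44)]  |A|=1065.1721
4. ⊥bis P3·P2 via (30.59,24.165): [(22.8415, 40.2245) (0, 5.2167) (0, 0) (26.9346, 0) (33.7118, 17.6947)]  |A|=773.8129
5. ⊥bis P3·P4 via (13.475,29.48): [(23.4557, 38.9515) (19.6618, 35.3512) (0, 5.2167) (0, 0) (26.9346, 0) (33.7118, 17.6947)]  |A|=770.2925
6. ⊥bis P3·P5 via (33.95,28.7): [(23.4557, 38.9515) (19.6618, 35.3512) (0, 5.2167) (0, 0) (26.9346, 0) (33.7118, 17.6947)]  |A|=770.2925
7. ⊥bis P3·P6 via (18.425,20.195): [(23.4557, 38.9515) (19.6618, 35.3512) (18.5112, 33.5877) (18.295, 0) (26.9346, 0) (33.7118, 17.6947)]  |A|=414.7646
8. ⊥bis P3·P7 via (30.38,21.325): [(29.7135, 25.9815) (23.4557, 38.9515) (19.6618, 35.3512) (18.5112, 33.5877) (18.295, 0) (26.9346, 0) (31.6646, 12.3495)]  |A|=395.5962
9. ⊥bis P3·P8 via (27.285,14.43): [(30.9164, 17.5774) (29.7135, 25.9815) (23.4557, 38.9515) (19.6618, 35.3512) (18.5112, 33.5877) (18.338, 6.6754)]  |A|=260.9327
10. canonical 6-gon: [(30.9164, 17.5774) (29.7135, 25.9815) (23.4557, 38.9515) (19.6618, 35.3512) (18.5112, 33.5877) (18.338, 6.6754)]
11. shoelace: 260.9327

Area of P3's cell: 260.9327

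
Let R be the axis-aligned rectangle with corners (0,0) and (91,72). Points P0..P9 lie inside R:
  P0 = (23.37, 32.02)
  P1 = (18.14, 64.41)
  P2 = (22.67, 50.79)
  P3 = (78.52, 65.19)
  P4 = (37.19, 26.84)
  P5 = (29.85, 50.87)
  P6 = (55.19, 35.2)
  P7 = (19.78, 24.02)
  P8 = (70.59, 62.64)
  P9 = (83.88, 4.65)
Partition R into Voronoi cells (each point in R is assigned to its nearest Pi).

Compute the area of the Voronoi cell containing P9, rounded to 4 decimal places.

1. box [0,91]×[0,72]: [(0, 0) (91, 0) (91, 72) (0, 72)]
2. ⊥bis P9·P0 via (53.625,18.335): [(45.3317, 0) (91, 0) (91, 72) (77.8989, 72)]  |A|=2115.7008
3. ⊥bis P9·P1 via (51.01,34.53): [(70.7951, 56.295) (45.3317, 0) (91, 0) (91, 72) (85.0716, 72)]  |A|=2059.3769
4. ⊥bis P9·P2 via (53.275,27.72): [(64.7642, 42.9618) (45.3317, 0) (91, 0) (91, 72) (86.6532, 72)]  |A|=1988.5957
5. ⊥bis P9·P3 via (81.2,34.92): [(60.2894, 33.0686) (45.3317, 0) (91, 0) (91, 35.7877)]  |A|=1304.6259
6. ⊥bis P9·P4 via (60.535,15.745): [(69.1407, 33.8523) (53.052, 0) (91, 0) (91, 35.7877)]  |A|=1033.46
7. ⊥bis P9·P5 via (56.865,27.76): [(69.1407, 33.8523) (53.052, 0) (91, 0) (91, 35.7877)]  |A|=1033.46
8. ⊥bis P9·P6 via (69.535,19.925): [(85.9499, 35.3405) (56.868, 8.0292) (53.052, 0) (91, 0) (91, 35.7877)]  |A|=825.5589
9. ⊥bis P9·P7 via (51.83,14.335): [(85.9499, 35.3405) (56.868, 8.0292) (53.052, 0) (91, 0) (91, 35.7877)]  |A|=825.5589
10. ⊥bis P9·P8 via (77.235,33.645): [(85.9499, 35.3405) (56.868, 8.0292) (53.052, 0) (91, 0) (91, 35.7877)]  |A|=825.5589
11. canonical 5-gon: [(85.9499, 35.3405) (56.868, 8.0292) (53.052, 0) (91, 0) (91, 35.7877)]
12. shoelace: 825.5589

Area of P9's cell: 825.5589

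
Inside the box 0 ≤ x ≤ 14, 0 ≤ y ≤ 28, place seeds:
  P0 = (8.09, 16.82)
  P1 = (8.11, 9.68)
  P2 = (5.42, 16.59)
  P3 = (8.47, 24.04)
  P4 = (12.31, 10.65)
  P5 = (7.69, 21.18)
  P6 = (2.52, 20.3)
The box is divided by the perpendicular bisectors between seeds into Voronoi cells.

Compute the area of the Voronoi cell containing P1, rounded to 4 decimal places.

1. box [0,14]×[0,28]: [(0, 0) (14, 0) (14, 28) (0, 28)]
2. ⊥bis P1·P0 via (8.1,13.25): [(0, 13.2273) (0, 0) (14, 0) (14, 13.2665)]  |A|=185.4569
3. ⊥bis P1·P2 via (6.765,13.135): [(7.0529, 13.2471) (0, 10.5014) (0, 0) (14, 0) (14, 13.2665)]  |A|=175.8443
4. ⊥bis P1·P3 via (8.29,16.86): [(7.0529, 13.2471) (0, 10.5014) (0, 0) (14, 0) (14, 13.2665)]  |A|=175.8443
5. ⊥bis P1·P4 via (10.21,10.165): [(9.4966, 13.2539) (7.0529, 13.2471) (0, 10.5014) (0, 0) (12.5576, 0)]  |A|=136.4136
6. ⊥bis P1·P5 via (7.9,15.43): [(9.4966, 13.2539) (7.0529, 13.2471) (0, 10.5014) (0, 0) (12.5576, 0)]  |A|=136.4136
7. ⊥bis P1·P6 via (5.315,14.99): [(9.4966, 13.2539) (7.0529, 13.2471) (0, 10.5014) (0, 0) (12.5576, 0)]  |A|=136.4136
8. canonical 5-gon: [(9.4966, 13.2539) (7.0529, 13.2471) (0, 10.5014) (0, 0) (12.5576, 0)]
9. shoelace: 136.4136

Area of P1's cell: 136.4136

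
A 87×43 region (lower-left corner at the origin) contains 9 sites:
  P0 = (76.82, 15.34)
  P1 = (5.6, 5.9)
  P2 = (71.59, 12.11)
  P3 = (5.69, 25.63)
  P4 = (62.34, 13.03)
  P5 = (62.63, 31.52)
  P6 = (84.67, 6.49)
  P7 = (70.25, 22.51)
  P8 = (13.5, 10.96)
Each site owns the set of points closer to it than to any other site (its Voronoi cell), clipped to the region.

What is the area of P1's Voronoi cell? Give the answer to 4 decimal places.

1. box [0,87]×[0,43]: [(0, 0) (87, 0) (87, 43) (0, 43)]
2. ⊥bis P1·P0 via (41.21,10.62): [(0, 0) (42.6176, 0) (36.9181, 43) (0, 43)]  |A|=1710.0192
3. ⊥bis P1·P2 via (38.595,9.005): [(0, 0) (39.4424, 0) (35.3959, 43) (0, 43)]  |A|=1609.0237
4. ⊥bis P1·P3 via (5.645,15.765): [(0, 15.7908) (0, 0) (39.4424, 0) (37.9727, 15.6175)]  |A|=607.8056
5. ⊥bis P1·P4 via (33.97,9.465): [(33.1941, 15.6393) (0, 15.7908) (0, 0) (35.1594, 0)]  |A|=537.0147
6. ⊥bis P1·P5 via (34.115,18.71): [(33.1941, 15.6393) (0, 15.7908) (0, 0) (35.1594, 0)]  |A|=537.0147
7. ⊥bis P1·P6 via (45.135,6.195): [(33.1941, 15.6393) (0, 15.7908) (0, 0) (35.1594, 0)]  |A|=537.0147
8. ⊥bis P1·P7 via (37.925,14.205): [(33.1941, 15.6393) (0, 15.7908) (0, 0) (35.1594, 0)]  |A|=537.0147
9. ⊥bis P1·P8 via (9.55,8.43): [(4.8496, 15.7686) (0, 15.7908) (0, 0) (14.9495, 0)]  |A|=156.1554
10. canonical 4-gon: [(4.8496, 15.7686) (0, 15.7908) (0, 0) (14.9495, 0)]
11. shoelace: 156.1554

Area of P1's cell: 156.1554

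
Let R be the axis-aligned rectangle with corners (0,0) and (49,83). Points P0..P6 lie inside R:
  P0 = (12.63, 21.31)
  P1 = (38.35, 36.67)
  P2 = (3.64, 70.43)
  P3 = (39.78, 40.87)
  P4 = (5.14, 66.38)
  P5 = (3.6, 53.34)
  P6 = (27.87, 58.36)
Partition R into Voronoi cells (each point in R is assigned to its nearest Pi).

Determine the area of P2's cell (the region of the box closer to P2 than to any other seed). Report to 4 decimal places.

1. box [0,49]×[0,83]: [(0, 0) (49, 0) (49, 83) (0, 83)]
2. ⊥bis P2·P0 via (8.135,45.87): [(0, 44.3811) (49, 53.3492) (49, 83) (0, 83)]  |A|=1672.6081
3. ⊥bis P2·P1 via (20.995,53.55): [(0, 44.3811) (14.6925, 47.0702) (49, 82.3431) (49, 83) (0, 83)]  |A|=1175.2543
4. ⊥bis P2·P3 via (21.71,55.65): [(0, 44.3811) (14.6923, 47.0701) (44.0804, 83) (0, 83)]  |A|=1075.6009
5. ⊥bis P2·P4 via (4.39,68.405): [(0, 66.7791) (43.7965, 83) (0, 83)]  |A|=355.2099
6. ⊥bis P2·P5 via (3.62,61.885): [(0, 66.7791) (43.7965, 83) (0, 83)]  |A|=355.2099
7. ⊥bis P2·P6 via (15.755,64.395): [(0, 66.7791) (20.7757, 74.4738) (25.0229, 83) (0, 83)]  |A|=275.176
8. canonical 4-gon: [(0, 66.7791) (20.7757, 74.4738) (25.0229, 83) (0, 83)]
9. shoelace: 275.176

Area of P2's cell: 275.1760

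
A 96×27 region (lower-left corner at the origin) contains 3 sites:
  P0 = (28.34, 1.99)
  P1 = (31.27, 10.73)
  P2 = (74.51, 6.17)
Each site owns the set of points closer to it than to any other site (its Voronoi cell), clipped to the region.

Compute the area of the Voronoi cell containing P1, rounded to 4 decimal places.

Area of P1's cell: 1043.6168

1. box [0,96]×[0,27]: [(0, 0) (96, 0) (96, 27) (0, 27)]
2. ⊥bis P1·P0 via (29.805,6.36): [(0, 16.3518) (48.7765, 0) (96, 0) (96, 27) (0, 27)]  |A|=2193.2076
3. ⊥bis P1·P2 via (52.89,8.45): [(0, 16.3518) (48.7765, 0) (51.9989, 0) (54.8462, 27) (0, 27)]  |A|=1043.6168
4. canonical 5-gon: [(0, 16.3518) (48.7765, 0) (51.9989, 0) (54.8462, 27) (0, 27)]
5. shoelace: 1043.6168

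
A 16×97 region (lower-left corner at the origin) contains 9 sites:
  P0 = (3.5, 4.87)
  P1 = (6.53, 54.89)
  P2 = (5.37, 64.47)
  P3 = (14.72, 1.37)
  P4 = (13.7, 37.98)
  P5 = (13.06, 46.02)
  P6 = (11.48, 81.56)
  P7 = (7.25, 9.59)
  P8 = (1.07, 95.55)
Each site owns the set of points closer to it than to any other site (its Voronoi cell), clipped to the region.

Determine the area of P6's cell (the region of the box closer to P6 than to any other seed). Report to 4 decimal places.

1. box [0,16]×[0,97]: [(0, 0) (16, 0) (16, 97) (0, 97)]
2. ⊥bis P6·P0 via (7.49,43.215): [(0, 43.9944) (16, 42.3295) (16, 97) (0, 97)]  |A|=861.4091
3. ⊥bis P6·P1 via (9.005,68.225): [(0, 69.8963) (16, 66.9267) (16, 97) (0, 97)]  |A|=457.4155
4. ⊥bis P6·P2 via (8.425,73.015): [(0, 76.0271) (16, 70.3068) (16, 97) (0, 97)]  |A|=381.3289
5. ⊥bis P6·P3 via (13.1,41.465): [(0, 76.0271) (16, 70.3068) (16, 97) (0, 97)]  |A|=381.3289
6. ⊥bis P6·P4 via (12.59,59.77): [(0, 76.0271) (16, 70.3068) (16, 97) (0, 97)]  |A|=381.3289
7. ⊥bis P6·P5 via (12.27,63.79): [(0, 76.0271) (16, 70.3068) (16, 97) (0, 97)]  |A|=381.3289
8. ⊥bis P6·P7 via (9.365,45.575): [(0, 76.0271) (16, 70.3068) (16, 97) (0, 97)]  |A|=381.3289
9. ⊥bis P6·P8 via (6.275,88.555): [(0, 83.8858) (0, 76.0271) (16, 70.3068) (16, 95.7914)]  |A|=266.7461
10. canonical 4-gon: [(0, 83.8858) (0, 76.0271) (16, 70.3068) (16, 95.7914)]
11. shoelace: 266.7461

Area of P6's cell: 266.7461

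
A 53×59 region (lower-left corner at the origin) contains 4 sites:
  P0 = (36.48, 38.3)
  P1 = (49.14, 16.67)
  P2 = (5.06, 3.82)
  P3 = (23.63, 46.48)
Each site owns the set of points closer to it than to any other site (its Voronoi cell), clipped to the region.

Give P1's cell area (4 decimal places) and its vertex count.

1. box [0,53]×[0,59]: [(0, 0) (53, 0) (53, 59) (0, 59)]
2. ⊥bis P1·P0 via (42.81,27.485): [(0, 2.4284) (0, 0) (53, 0) (53, 33.4492)]  |A|=950.7557
3. ⊥bis P1·P2 via (27.1,10.245): [(25.0966, 17.1174) (30.0866, 0) (53, 0) (53, 33.4492)]  |A|=662.782
4. ⊥bis P1·P3 via (36.385,31.575): [(25.0966, 17.1174) (30.0866, 0) (53, 0) (53, 33.4492)]  |A|=662.782
5. canonical 4-gon: [(25.0966, 17.1174) (30.0866, 0) (53, 0) (53, 33.4492)]
6. shoelace: 662.782

Area of P1's cell: 662.7820 (4 vertices)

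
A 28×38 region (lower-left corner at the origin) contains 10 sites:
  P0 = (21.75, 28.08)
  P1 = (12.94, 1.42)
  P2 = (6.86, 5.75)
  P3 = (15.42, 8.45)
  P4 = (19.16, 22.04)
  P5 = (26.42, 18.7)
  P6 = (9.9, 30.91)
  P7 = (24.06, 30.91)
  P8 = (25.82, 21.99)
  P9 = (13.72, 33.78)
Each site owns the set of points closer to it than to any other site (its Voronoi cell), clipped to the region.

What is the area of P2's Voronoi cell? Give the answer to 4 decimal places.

1. box [0,28]×[0,38]: [(0, 0) (28, 0) (28, 38) (0, 38)]
2. ⊥bis P2·P0 via (14.305,16.915): [(0, 26.4538) (0, 0) (28, 0) (28, 7.783)]  |A|=479.3146
3. ⊥bis P2·P1 via (9.9,3.585): [(17.7549, 14.6145) (0, 26.4538) (0, 0) (7.3469, 0)]  |A|=288.5281
4. ⊥bis P2·P3 via (11.14,7.1): [(11.5278, 5.8706) (6.3766, 22.2018) (0, 26.4538) (0, 0) (7.3469, 0)]  |A|=215.1591
5. ⊥bis P2·P4 via (13.01,13.895): [(11.5278, 5.8706) (7.7421, 17.8726) (0, 23.7184) (0, 0) (7.3469, 0)]  |A|=193.6705
6. ⊥bis P2·P5 via (16.64,12.225): [(11.5278, 5.8706) (7.7421, 17.8726) (0, 23.7184) (0, 0) (7.3469, 0)]  |A|=193.6705
7. ⊥bis P2·P6 via (8.38,18.33): [(11.5278, 5.8706) (7.7421, 17.8726) (6.8994, 18.5089) (0, 19.3425) (0, 0) (7.3469, 0)]  |A|=178.5751
8. ⊥bis P2·P7 via (15.46,18.33): [(11.5278, 5.8706) (7.7421, 17.8726) (6.8994, 18.5089) (0, 19.3425) (0, 0) (7.3469, 0)]  |A|=178.5751
9. ⊥bis P2·P8 via (16.34,13.87): [(11.5278, 5.8706) (7.7421, 17.8726) (6.8994, 18.5089) (0, 19.3425) (0, 0) (7.3469, 0)]  |A|=178.5751
10. ⊥bis P2·P9 via (10.29,19.765): [(11.5278, 5.8706) (7.7421, 17.8726) (6.8994, 18.5089) (0, 19.3425) (0, 0) (7.3469, 0)]  |A|=178.5751
11. canonical 6-gon: [(11.5278, 5.8706) (7.7421, 17.8726) (6.8994, 18.5089) (0, 19.3425) (0, 0) (7.3469, 0)]
12. shoelace: 178.5751

Area of P2's cell: 178.5751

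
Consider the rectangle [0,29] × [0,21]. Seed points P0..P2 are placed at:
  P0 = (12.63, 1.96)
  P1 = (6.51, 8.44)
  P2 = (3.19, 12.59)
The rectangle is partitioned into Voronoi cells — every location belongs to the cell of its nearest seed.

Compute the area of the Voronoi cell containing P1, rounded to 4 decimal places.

Area of P1's cell: 189.8463

1. box [0,29]×[0,21]: [(0, 0) (29, 0) (29, 21) (0, 21)]
2. ⊥bis P1·P0 via (9.57,5.2): [(0, 0) (4.0641, 0) (26.2994, 21) (0, 21)]  |A|=318.8171
3. ⊥bis P1·P2 via (4.85,10.515): [(0, 6.635) (0, 0) (4.0641, 0) (26.2994, 21) (17.9563, 21)]  |A|=189.8463
4. canonical 5-gon: [(0, 6.635) (0, 0) (4.0641, 0) (26.2994, 21) (17.9563, 21)]
5. shoelace: 189.8463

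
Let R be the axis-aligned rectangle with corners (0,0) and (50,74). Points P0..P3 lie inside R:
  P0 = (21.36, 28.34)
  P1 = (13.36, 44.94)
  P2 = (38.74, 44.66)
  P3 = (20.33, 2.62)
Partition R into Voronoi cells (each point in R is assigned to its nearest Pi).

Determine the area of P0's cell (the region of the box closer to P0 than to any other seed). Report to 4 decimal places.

1. box [0,50]×[0,74]: [(0, 0) (50, 0) (50, 74) (0, 74)]
2. ⊥bis P0·P1 via (17.36,36.64): [(0, 28.2737) (0, 0) (50, 0) (50, 52.3701)]  |A|=2016.0964
3. ⊥bis P0·P2 via (30.05,36.5): [(26.0059, 40.8067) (0, 28.2737) (0, 0) (50, 0) (50, 15.2542)]  |A|=1570.816
4. ⊥bis P0·P3 via (20.845,15.48): [(26.0059, 40.8067) (0, 28.2737) (0, 16.3148) (50, 14.3124) (50, 15.2542)]  |A|=805.1357
5. canonical 5-gon: [(26.0059, 40.8067) (0, 28.2737) (0, 16.3148) (50, 14.3124) (50, 15.2542)]
6. shoelace: 805.1357

Area of P0's cell: 805.1357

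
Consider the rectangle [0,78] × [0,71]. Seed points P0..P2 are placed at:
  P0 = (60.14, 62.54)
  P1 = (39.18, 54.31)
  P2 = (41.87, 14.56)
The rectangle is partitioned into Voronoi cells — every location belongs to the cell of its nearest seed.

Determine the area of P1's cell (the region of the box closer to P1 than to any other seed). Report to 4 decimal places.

Area of P1's cell: 1941.9836

1. box [0,78]×[0,71]: [(0, 0) (78, 0) (78, 71) (0, 71)]
2. ⊥bis P1·P0 via (49.66,58.425): [(0, 0) (72.6007, 0) (44.7224, 71) (0, 71)]  |A|=4164.9709
3. ⊥bis P1·P2 via (40.525,34.435): [(0, 31.6926) (58.5995, 35.6582) (44.7224, 71) (0, 71)]  |A|=1941.9836
4. canonical 4-gon: [(0, 31.6926) (58.5995, 35.6582) (44.7224, 71) (0, 71)]
5. shoelace: 1941.9836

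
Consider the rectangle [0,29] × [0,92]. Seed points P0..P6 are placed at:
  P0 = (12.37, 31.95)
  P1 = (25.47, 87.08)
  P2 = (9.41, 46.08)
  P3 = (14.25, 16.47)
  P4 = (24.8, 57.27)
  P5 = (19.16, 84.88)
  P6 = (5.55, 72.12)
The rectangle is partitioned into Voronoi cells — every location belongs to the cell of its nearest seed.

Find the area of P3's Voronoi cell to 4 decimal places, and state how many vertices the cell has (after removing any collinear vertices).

1. box [0,29]×[0,92]: [(0, 0) (29, 0) (29, 92) (0, 92)]
2. ⊥bis P3·P0 via (13.31,24.21): [(0, 22.5935) (0, 0) (29, 0) (29, 26.1155)]  |A|=706.2811
3. ⊥bis P3·P1 via (19.86,51.775): [(0, 22.5935) (0, 0) (29, 0) (29, 26.1155)]  |A|=706.2811
4. ⊥bis P3·P2 via (11.83,31.275): [(0, 22.5935) (0, 0) (29, 0) (29, 26.1155)]  |A|=706.2811
5. ⊥bis P3·P4 via (19.525,36.87): [(0, 22.5935) (0, 0) (29, 0) (29, 26.1155)]  |A|=706.2811
6. ⊥bis P3·P5 via (16.705,50.675): [(0, 22.5935) (0, 0) (29, 0) (29, 26.1155)]  |A|=706.2811
7. ⊥bis P3·P6 via (9.9,44.295): [(0, 22.5935) (0, 0) (29, 0) (29, 26.1155)]  |A|=706.2811
8. canonical 4-gon: [(0, 22.5935) (0, 0) (29, 0) (29, 26.1155)]
9. shoelace: 706.2811

Area of P3's cell: 706.2811 (4 vertices)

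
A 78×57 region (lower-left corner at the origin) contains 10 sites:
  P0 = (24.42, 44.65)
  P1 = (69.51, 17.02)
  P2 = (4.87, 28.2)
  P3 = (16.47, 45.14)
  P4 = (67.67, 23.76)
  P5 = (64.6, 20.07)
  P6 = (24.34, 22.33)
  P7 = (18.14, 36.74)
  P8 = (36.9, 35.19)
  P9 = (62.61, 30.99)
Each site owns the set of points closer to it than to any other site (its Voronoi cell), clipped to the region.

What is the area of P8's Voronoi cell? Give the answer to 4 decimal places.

Area of P8's cell: 628.4241

1. box [0,78]×[0,57]: [(0, 0) (78, 0) (78, 57) (0, 57)]
2. ⊥bis P8·P0 via (30.66,39.92): [(0.4001, 0) (78, 0) (78, 57) (43.6069, 57)]  |A|=3191.8009
3. ⊥bis P8·P1 via (53.205,26.105): [(0.4001, 0) (38.6595, 0) (70.4194, 57) (43.6069, 57)]  |A|=1854.5508
4. ⊥bis P8·P2 via (20.885,31.695): [(21.6764, 28.0685) (27.8019, 0) (38.6595, 0) (70.4194, 57) (43.6069, 57)]  |A|=1469.9874
5. ⊥bis P8·P3 via (26.685,40.165): [(21.6764, 28.0685) (27.8019, 0) (38.6595, 0) (70.4194, 57) (43.6069, 57)]  |A|=1469.9874
6. ⊥bis P8·P4 via (52.285,29.475): [(21.6764, 28.0685) (27.8019, 0) (38.6595, 0) (46.6893, 14.4112) (62.5096, 57) (43.6069, 57)]  |A|=1301.5524
7. ⊥bis P8·P5 via (50.75,27.63): [(21.6764, 28.0685) (27.8019, 0) (35.6682, 0) (53.4095, 32.5023) (62.5096, 57) (43.6069, 57)]  |A|=1228.7294
8. ⊥bis P8·P6 via (30.62,28.76): [(25.7822, 33.485) (44.1525, 15.5432) (53.4095, 32.5023) (62.5096, 57) (43.6069, 57)]  |A|=803.9394
9. ⊥bis P8·P7 via (27.52,35.965): [(27.5026, 35.7547) (27.2006, 32.0996) (44.1525, 15.5432) (53.4095, 32.5023) (62.5096, 57) (43.6069, 57)]  |A|=801.138
10. ⊥bis P8·P9 via (49.755,33.09): [(27.5026, 35.7547) (27.2006, 32.0996) (44.1525, 15.5432) (48.0571, 22.6966) (53.661, 57) (43.6069, 57)]  |A|=628.4241
11. canonical 6-gon: [(27.5026, 35.7547) (27.2006, 32.0996) (44.1525, 15.5432) (48.0571, 22.6966) (53.661, 57) (43.6069, 57)]
12. shoelace: 628.4241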